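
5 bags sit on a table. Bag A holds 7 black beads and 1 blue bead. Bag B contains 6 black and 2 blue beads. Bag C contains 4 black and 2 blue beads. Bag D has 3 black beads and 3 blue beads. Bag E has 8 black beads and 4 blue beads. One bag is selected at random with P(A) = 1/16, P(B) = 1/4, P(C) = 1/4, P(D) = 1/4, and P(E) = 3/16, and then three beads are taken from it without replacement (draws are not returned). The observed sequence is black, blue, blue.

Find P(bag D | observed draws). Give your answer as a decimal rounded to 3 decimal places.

0.489

The likelihood of the observed sequence under each hypothesis: P(data | bag A) = (7/8)(1/7)(0/6) = 0; P(data | bag B) = (6/8)(2/7)(1/6) = 0.035714; P(data | bag C) = (4/6)(2/5)(1/4) = 0.066667; P(data | bag D) = (3/6)(3/5)(2/4) = 0.15; P(data | bag E) = (8/12)(4/11)(3/10) = 0.072727.
Multiplying each by its prior: 1/16 · 0 = 0, 1/4 · 0.035714 = 0.0089286, 1/4 · 0.066667 = 0.016667, 1/4 · 0.15 = 0.0375, 3/16 · 0.072727 = 0.013636; these sum to 0.076732.
Hence P(bag D | data) = (0.0375) / (0.076732) = 0.48872.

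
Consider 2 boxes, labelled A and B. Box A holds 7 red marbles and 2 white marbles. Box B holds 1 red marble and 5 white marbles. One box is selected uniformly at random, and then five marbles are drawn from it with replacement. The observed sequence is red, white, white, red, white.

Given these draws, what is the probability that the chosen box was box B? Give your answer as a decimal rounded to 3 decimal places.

0.708

Compute the likelihood of the observed sequence for each case: P(data | box A) = (7/9)(2/9)(2/9)(7/9)(2/9) = 0.0066386; P(data | box B) = (1/6)(5/6)(5/6)(1/6)(5/6) = 0.016075.
The prior-weighted likelihoods are 1/2 · 0.0066386 = 0.0033193, 1/2 · 0.016075 = 0.0080376; summing to 0.011357.
Therefore the posterior P(box B | data) = (0.0080376) / (0.011357) = 0.70773.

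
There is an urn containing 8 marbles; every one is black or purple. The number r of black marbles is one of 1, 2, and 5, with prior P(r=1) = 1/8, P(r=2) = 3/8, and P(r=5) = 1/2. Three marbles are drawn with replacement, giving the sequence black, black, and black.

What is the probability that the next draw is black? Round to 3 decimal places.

0.607

Under each hypothesis, the probability of the observed sequence is: P(data | r = 1) = (1/8)(1/8)(1/8) = 0.0019531; P(data | r = 2) = (2/8)(2/8)(2/8) = 0.015625; P(data | r = 5) = (5/8)(5/8)(5/8) = 0.24414.
Multiplying each by its prior: 1/8 · 0.0019531 = 0.00024414, 3/8 · 0.015625 = 0.0058594, 1/2 · 0.24414 = 0.12207; summing to 0.12817.
Dividing through by the total gives posterior P(r = 1 | data) = 0.0019048, P(r = 2 | data) = 0.045714, P(r = 5 | data) = 0.95238.
Averaging over the posterior, P(black next | data) = (1/8)(0.0019048) + (1/4)(0.045714) + (5/8)(0.95238) = 0.6069.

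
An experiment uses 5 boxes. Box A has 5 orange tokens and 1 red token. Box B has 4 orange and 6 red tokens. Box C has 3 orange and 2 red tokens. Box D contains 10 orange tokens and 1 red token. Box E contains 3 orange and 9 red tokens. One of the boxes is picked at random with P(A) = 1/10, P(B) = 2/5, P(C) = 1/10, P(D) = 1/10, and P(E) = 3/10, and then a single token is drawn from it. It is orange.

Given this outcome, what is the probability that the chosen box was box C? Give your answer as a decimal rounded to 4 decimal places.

The likelihood of this draw under each hypothesis: P(data | box A) = (5/6) = 0.83333; P(data | box B) = (4/10) = 0.4; P(data | box C) = (3/5) = 0.6; P(data | box D) = (10/11) = 0.90909; P(data | box E) = (3/12) = 0.25.
The prior-weighted likelihoods are 1/10 · 0.83333 = 0.083333, 2/5 · 0.4 = 0.16, 1/10 · 0.6 = 0.06, 1/10 · 0.90909 = 0.090909, 3/10 · 0.25 = 0.075; summing to 0.46924.
So P(box C | data) = (0.06) / (0.46924) = 0.12787.

0.1279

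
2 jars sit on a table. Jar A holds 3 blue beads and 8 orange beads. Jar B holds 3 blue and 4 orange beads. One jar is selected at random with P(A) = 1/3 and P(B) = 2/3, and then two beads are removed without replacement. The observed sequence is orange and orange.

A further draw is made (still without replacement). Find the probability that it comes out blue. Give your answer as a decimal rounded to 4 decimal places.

0.4744

The likelihood of the observed sequence under each hypothesis: P(data | jar A) = (8/11)(7/10) = 0.50909; P(data | jar B) = (4/7)(3/6) = 0.28571.
Weighting by the prior gives 1/3 · 0.50909 = 0.1697, 2/3 · 0.28571 = 0.19048; with total 0.36017.
The posterior is then P(jar A | data) = 0.47115, P(jar B | data) = 0.52885.
Averaging over the posterior, P(blue next | data) = (1/3)(0.47115) + (3/5)(0.52885) = 0.47436.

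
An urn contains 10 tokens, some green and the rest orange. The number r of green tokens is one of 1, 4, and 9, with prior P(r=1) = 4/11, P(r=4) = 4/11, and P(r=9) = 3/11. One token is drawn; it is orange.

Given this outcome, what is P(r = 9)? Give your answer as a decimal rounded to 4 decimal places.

Compute the likelihood of this draw for each case: P(data | r = 1) = (9/10) = 9/10; P(data | r = 4) = (6/10) = 3/5; P(data | r = 9) = (1/10) = 1/10.
The prior-weighted likelihoods are 4/11 · 9/10 = 18/55, 4/11 · 3/5 = 12/55, 3/11 · 1/10 = 3/110; these sum to 63/110.
By Bayes' rule, P(r = 9 | data) = (3/110) / (63/110) = 1/21.

0.0476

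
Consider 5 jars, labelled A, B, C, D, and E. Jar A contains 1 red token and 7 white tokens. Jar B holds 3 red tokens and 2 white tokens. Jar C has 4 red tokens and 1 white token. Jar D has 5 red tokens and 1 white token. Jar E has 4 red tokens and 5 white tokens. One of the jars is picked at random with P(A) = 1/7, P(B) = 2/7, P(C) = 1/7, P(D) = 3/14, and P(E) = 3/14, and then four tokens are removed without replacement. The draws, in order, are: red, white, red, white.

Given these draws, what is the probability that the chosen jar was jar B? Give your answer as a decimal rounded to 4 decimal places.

0.6269

Under each hypothesis, the probability of the observed sequence is: P(data | jar A) = (1/8)(7/7)(0/6) = 0; P(data | jar B) = (3/5)(2/4)(2/3)(1/2) = 0.1; P(data | jar C) = (4/5)(1/4)(3/3)(0/2) = 0; P(data | jar D) = (5/6)(1/5)(4/4)(0/3) = 0; P(data | jar E) = (4/9)(5/8)(3/7)(4/6) = 0.079365.
Weighting by the prior gives 1/7 · 0 = 0, 2/7 · 0.1 = 0.028571, 1/7 · 0 = 0, 3/14 · 0 = 0, 3/14 · 0.079365 = 0.017007; these sum to 0.045578.
Hence P(jar B | data) = (0.028571) / (0.045578) = 0.62687.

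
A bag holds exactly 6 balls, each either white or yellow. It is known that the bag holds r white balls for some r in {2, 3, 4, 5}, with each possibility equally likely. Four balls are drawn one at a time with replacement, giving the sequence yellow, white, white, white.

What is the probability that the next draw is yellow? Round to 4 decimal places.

The likelihood of the observed sequence under each hypothesis: P(data | r = 2) = (4/6)(2/6)(2/6)(2/6) = 0.024691; P(data | r = 3) = (3/6)(3/6)(3/6)(3/6) = 0.0625; P(data | r = 4) = (2/6)(4/6)(4/6)(4/6) = 0.098765; P(data | r = 5) = (1/6)(5/6)(5/6)(5/6) = 0.096451.
Multiplying each by its prior: 1/4 · 0.024691 = 0.0061728, 1/4 · 0.0625 = 0.015625, 1/4 · 0.098765 = 0.024691, 1/4 · 0.096451 = 0.024113; summing to 0.070602.
The posterior is then P(r = 2 | data) = 0.087432, P(r = 3 | data) = 0.22131, P(r = 4 | data) = 0.34973, P(r = 5 | data) = 0.34153.
The predictive probability is P(yellow next | data) = (2/3)(0.087432) + (1/2)(0.22131) + (1/3)(0.34973) + (1/6)(0.34153) = 0.34244.

0.3424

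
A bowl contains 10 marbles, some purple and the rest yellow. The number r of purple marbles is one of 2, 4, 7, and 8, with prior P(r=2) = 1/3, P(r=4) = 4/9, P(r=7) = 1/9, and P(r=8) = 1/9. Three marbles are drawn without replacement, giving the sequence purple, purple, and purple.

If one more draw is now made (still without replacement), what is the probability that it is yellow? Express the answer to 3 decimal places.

0.418

Under each hypothesis, the probability of the observed sequence is: P(data | r = 2) = (2/10)(1/9)(0/8) = 0; P(data | r = 4) = (4/10)(3/9)(2/8) = 0.033333; P(data | r = 7) = (7/10)(6/9)(5/8) = 0.29167; P(data | r = 8) = (8/10)(7/9)(6/8) = 0.46667.
Multiplying each by its prior: 1/3 · 0 = 0, 4/9 · 0.033333 = 0.014815, 1/9 · 0.29167 = 0.032407, 1/9 · 0.46667 = 0.051852; summing to 0.099074.
The posterior is then P(r = 2 | data) = 0, P(r = 4 | data) = 0.14953, P(r = 7 | data) = 0.3271, P(r = 8 | data) = 0.52336.
Averaging over the posterior, P(yellow next | data) = (6/7)(0.14953) + (3/7)(0.3271) + (2/7)(0.52336) = 0.41789.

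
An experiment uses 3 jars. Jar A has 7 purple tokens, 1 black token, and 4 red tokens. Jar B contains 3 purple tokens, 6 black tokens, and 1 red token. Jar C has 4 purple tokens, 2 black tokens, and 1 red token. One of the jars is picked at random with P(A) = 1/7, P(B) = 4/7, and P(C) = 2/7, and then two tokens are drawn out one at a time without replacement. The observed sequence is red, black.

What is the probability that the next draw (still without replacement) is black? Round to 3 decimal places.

0.474

Under each hypothesis, the probability of the observed sequence is: P(data | jar A) = (4/12)(1/11) = 0.030303; P(data | jar B) = (1/10)(6/9) = 0.066667; P(data | jar C) = (1/7)(2/6) = 0.047619.
Weighting by the prior gives 1/7 · 0.030303 = 0.004329, 4/7 · 0.066667 = 0.038095, 2/7 · 0.047619 = 0.013605; with total 0.05603.
Normalising, the posterior is P(jar A | data) = 0.077263, P(jar B | data) = 0.67991, P(jar C | data) = 0.24283.
The predictive probability is P(black next | data) = (0)(0.077263) + (5/8)(0.67991) + (1/5)(0.24283) = 0.47351.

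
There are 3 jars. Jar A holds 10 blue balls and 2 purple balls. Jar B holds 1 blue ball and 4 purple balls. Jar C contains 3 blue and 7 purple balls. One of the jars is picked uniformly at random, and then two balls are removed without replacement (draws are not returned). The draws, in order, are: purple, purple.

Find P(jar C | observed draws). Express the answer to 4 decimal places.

0.4314

Compute the likelihood of the observed sequence for each case: P(data | jar A) = (2/12)(1/11) = 1/66; P(data | jar B) = (4/5)(3/4) = 3/5; P(data | jar C) = (7/10)(6/9) = 7/15.
The prior-weighted likelihoods are 1/3 · 1/66 = 1/198, 1/3 · 3/5 = 1/5, 1/3 · 7/15 = 7/45; these sum to 119/330.
Therefore the posterior P(jar C | data) = (7/45) / (119/330) = 22/51.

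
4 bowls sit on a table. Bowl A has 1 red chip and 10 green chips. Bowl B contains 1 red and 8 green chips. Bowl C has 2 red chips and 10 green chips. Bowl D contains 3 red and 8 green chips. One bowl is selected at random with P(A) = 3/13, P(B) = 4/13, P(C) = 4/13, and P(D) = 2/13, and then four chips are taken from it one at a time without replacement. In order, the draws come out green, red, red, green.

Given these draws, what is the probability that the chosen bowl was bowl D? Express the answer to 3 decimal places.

0.583

Compute the likelihood of the observed sequence for each case: P(data | bowl A) = (10/11)(1/10)(0/9) = 0; P(data | bowl B) = (8/9)(1/8)(0/7) = 0; P(data | bowl C) = (10/12)(2/11)(1/10)(9/9) = 0.015152; P(data | bowl D) = (8/11)(3/10)(2/9)(7/8) = 0.042424.
The prior-weighted likelihoods are 3/13 · 0 = 0, 4/13 · 0 = 0, 4/13 · 0.015152 = 0.004662, 2/13 · 0.042424 = 0.0065268; these sum to 0.011189.
By Bayes' rule, P(bowl D | data) = (0.0065268) / (0.011189) = 0.58333.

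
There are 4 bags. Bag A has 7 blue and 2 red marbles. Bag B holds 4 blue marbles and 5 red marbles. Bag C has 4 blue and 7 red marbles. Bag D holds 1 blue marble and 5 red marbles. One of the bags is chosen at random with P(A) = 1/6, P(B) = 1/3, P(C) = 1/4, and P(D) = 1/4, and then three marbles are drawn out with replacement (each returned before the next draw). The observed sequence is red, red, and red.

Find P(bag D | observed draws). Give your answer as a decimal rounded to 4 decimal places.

The likelihood of the observed sequence under each hypothesis: P(data | bag A) = (2/9)(2/9)(2/9) = 0.010974; P(data | bag B) = (5/9)(5/9)(5/9) = 0.17147; P(data | bag C) = (7/11)(7/11)(7/11) = 0.2577; P(data | bag D) = (5/6)(5/6)(5/6) = 0.5787.
Multiplying each by its prior: 1/6 · 0.010974 = 0.001829, 1/3 · 0.17147 = 0.057156, 1/4 · 0.2577 = 0.064425, 1/4 · 0.5787 = 0.14468; these sum to 0.26809.
By Bayes' rule, P(bag D | data) = (0.14468) / (0.26809) = 0.53966.

0.5397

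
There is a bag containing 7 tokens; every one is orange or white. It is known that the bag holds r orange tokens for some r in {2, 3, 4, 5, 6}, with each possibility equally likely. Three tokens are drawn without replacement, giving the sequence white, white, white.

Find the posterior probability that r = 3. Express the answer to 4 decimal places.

0.2667

Under each hypothesis, the probability of the observed sequence is: P(data | r = 2) = (5/7)(4/6)(3/5) = 2/7; P(data | r = 3) = (4/7)(3/6)(2/5) = 4/35; P(data | r = 4) = (3/7)(2/6)(1/5) = 1/35; P(data | r = 5) = (2/7)(1/6)(0/5) = 0; P(data | r = 6) = (1/7)(0/6) = 0.
The prior-weighted likelihoods are 1/5 · 2/7 = 2/35, 1/5 · 4/35 = 4/175, 1/5 · 1/35 = 1/175, 1/5 · 0 = 0, 1/5 · 0 = 0; with total 3/35.
By Bayes' rule, P(r = 3 | data) = (4/175) / (3/35) = 4/15.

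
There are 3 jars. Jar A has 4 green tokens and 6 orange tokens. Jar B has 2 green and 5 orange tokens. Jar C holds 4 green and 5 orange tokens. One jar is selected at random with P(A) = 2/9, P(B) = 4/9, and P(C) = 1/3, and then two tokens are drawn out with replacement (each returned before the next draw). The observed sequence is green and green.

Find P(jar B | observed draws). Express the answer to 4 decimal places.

0.2635

Compute the likelihood of the observed sequence for each case: P(data | jar A) = (4/10)(4/10) = 0.16; P(data | jar B) = (2/7)(2/7) = 0.081633; P(data | jar C) = (4/9)(4/9) = 0.19753.
The prior-weighted likelihoods are 2/9 · 0.16 = 0.035556, 4/9 · 0.081633 = 0.036281, 1/3 · 0.19753 = 0.065844; summing to 0.13768.
Hence P(jar B | data) = (0.036281) / (0.13768) = 0.26352.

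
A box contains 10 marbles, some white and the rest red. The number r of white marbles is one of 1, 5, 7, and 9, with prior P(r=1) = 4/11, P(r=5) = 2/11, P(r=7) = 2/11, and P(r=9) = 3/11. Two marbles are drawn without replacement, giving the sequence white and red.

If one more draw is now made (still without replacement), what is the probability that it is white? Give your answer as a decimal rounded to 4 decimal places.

The likelihood of the observed sequence under each hypothesis: P(data | r = 1) = (1/10)(9/9) = 1/10; P(data | r = 5) = (5/10)(5/9) = 5/18; P(data | r = 7) = (7/10)(3/9) = 7/30; P(data | r = 9) = (9/10)(1/9) = 1/10.
Weighting by the prior gives 4/11 · 1/10 = 2/55, 2/11 · 5/18 = 5/99, 2/11 · 7/30 = 7/165, 3/11 · 1/10 = 3/110; summing to 31/198.
Dividing through by the total gives posterior P(r = 1 | data) = 36/155, P(r = 5 | data) = 10/31, P(r = 7 | data) = 42/155, P(r = 9 | data) = 27/155.
Averaging over the posterior, P(white next | data) = (0)(36/155) + (1/2)(10/31) + (3/4)(42/155) + (1)(27/155) = 167/310.

0.5387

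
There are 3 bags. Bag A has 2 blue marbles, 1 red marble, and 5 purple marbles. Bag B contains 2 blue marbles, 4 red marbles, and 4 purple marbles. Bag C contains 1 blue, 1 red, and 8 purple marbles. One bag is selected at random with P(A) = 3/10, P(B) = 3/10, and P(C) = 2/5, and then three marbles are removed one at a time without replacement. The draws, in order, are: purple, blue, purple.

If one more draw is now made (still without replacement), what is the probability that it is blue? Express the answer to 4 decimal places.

0.1116

The likelihood of the observed sequence under each hypothesis: P(data | bag A) = (5/8)(2/7)(4/6) = 0.11905; P(data | bag B) = (4/10)(2/9)(3/8) = 0.033333; P(data | bag C) = (8/10)(1/9)(7/8) = 0.077778.
Multiplying each by its prior: 3/10 · 0.11905 = 0.035714, 3/10 · 0.033333 = 0.01, 2/5 · 0.077778 = 0.031111; summing to 0.076825.
Dividing through by the total gives posterior P(bag A | data) = 0.46488, P(bag B | data) = 0.13017, P(bag C | data) = 0.40496.
Averaging over the posterior, P(blue next | data) = (1/5)(0.46488) + (1/7)(0.13017) + (0)(0.40496) = 0.11157.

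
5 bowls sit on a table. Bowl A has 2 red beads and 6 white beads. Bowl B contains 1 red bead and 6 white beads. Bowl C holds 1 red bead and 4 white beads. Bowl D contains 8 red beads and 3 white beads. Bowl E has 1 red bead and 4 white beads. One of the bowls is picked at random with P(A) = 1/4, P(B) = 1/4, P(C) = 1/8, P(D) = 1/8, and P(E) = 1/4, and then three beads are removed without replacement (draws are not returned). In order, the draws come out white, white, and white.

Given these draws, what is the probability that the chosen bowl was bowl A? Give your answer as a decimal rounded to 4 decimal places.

0.2332

The likelihood of the observed sequence under each hypothesis: P(data | bowl A) = (6/8)(5/7)(4/6) = 0.35714; P(data | bowl B) = (6/7)(5/6)(4/5) = 0.57143; P(data | bowl C) = (4/5)(3/4)(2/3) = 0.4; P(data | bowl D) = (3/11)(2/10)(1/9) = 0.0060606; P(data | bowl E) = (4/5)(3/4)(2/3) = 0.4.
The prior-weighted likelihoods are 1/4 · 0.35714 = 0.089286, 1/4 · 0.57143 = 0.14286, 1/8 · 0.4 = 0.05, 1/8 · 0.0060606 = 0.00075758, 1/4 · 0.4 = 0.1; these sum to 0.3829.
So P(bowl A | data) = (0.089286) / (0.3829) = 0.23318.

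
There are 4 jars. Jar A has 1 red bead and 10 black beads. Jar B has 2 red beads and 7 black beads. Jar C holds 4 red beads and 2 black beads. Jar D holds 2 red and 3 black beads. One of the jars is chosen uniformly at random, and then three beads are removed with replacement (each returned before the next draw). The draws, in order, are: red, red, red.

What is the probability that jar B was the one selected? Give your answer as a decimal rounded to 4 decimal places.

Under each hypothesis, the probability of the observed sequence is: P(data | jar A) = (1/11)(1/11)(1/11) = 0.00075131; P(data | jar B) = (2/9)(2/9)(2/9) = 0.010974; P(data | jar C) = (4/6)(4/6)(4/6) = 0.2963; P(data | jar D) = (2/5)(2/5)(2/5) = 0.064.
The prior-weighted likelihoods are 1/4 · 0.00075131 = 0.00018783, 1/4 · 0.010974 = 0.0027435, 1/4 · 0.2963 = 0.074074, 1/4 · 0.064 = 0.016; summing to 0.093005.
Therefore the posterior P(jar B | data) = (0.0027435) / (0.093005) = 0.029498.

0.0295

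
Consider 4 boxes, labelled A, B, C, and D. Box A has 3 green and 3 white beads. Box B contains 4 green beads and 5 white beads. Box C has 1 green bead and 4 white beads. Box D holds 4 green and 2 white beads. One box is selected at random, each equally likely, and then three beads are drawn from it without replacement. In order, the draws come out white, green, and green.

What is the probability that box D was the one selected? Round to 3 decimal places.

0.426

The likelihood of the observed sequence under each hypothesis: P(data | box A) = (3/6)(3/5)(2/4) = 0.15; P(data | box B) = (5/9)(4/8)(3/7) = 0.11905; P(data | box C) = (4/5)(1/4)(0/3) = 0; P(data | box D) = (2/6)(4/5)(3/4) = 0.2.
The prior-weighted likelihoods are 1/4 · 0.15 = 0.0375, 1/4 · 0.11905 = 0.029762, 1/4 · 0 = 0, 1/4 · 0.2 = 0.05; these sum to 0.11726.
Hence P(box D | data) = (0.05) / (0.11726) = 0.4264.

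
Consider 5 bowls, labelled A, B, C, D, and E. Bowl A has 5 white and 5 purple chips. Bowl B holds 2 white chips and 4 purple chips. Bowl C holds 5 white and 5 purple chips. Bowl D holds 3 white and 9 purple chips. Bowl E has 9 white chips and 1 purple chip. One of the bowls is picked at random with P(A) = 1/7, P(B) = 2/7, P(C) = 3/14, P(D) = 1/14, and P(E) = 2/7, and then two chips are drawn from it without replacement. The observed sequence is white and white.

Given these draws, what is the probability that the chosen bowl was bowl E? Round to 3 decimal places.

0.692

Compute the likelihood of the observed sequence for each case: P(data | bowl A) = (5/10)(4/9) = 0.22222; P(data | bowl B) = (2/6)(1/5) = 0.066667; P(data | bowl C) = (5/10)(4/9) = 0.22222; P(data | bowl D) = (3/12)(2/11) = 0.045455; P(data | bowl E) = (9/10)(8/9) = 0.8.
Multiplying each by its prior: 1/7 · 0.22222 = 0.031746, 2/7 · 0.066667 = 0.019048, 3/14 · 0.22222 = 0.047619, 1/14 · 0.045455 = 0.0032468, 2/7 · 0.8 = 0.22857; with total 0.33023.
Hence P(bowl E | data) = (0.22857) / (0.33023) = 0.69216.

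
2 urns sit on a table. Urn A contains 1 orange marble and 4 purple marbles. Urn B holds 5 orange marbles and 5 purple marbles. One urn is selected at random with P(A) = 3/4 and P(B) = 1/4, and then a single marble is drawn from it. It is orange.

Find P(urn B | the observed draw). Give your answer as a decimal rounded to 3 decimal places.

0.455

The likelihood of this draw under each hypothesis: P(data | urn A) = (1/5) = 1/5; P(data | urn B) = (5/10) = 1/2.
Weighting by the prior gives 3/4 · 1/5 = 3/20, 1/4 · 1/2 = 1/8; these sum to 11/40.
Therefore the posterior P(urn B | data) = (1/8) / (11/40) = 5/11.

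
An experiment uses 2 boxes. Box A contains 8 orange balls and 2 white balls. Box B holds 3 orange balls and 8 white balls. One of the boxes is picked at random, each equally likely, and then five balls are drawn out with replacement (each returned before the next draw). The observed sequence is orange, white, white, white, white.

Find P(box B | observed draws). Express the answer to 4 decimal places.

Compute the likelihood of the observed sequence for each case: P(data | box A) = (8/10)(2/10)(2/10)(2/10)(2/10) = 0.00128; P(data | box B) = (3/11)(8/11)(8/11)(8/11)(8/11) = 0.076299.
The prior-weighted likelihoods are 1/2 · 0.00128 = 0.00064, 1/2 · 0.076299 = 0.038149; summing to 0.038789.
Hence P(box B | data) = (0.038149) / (0.038789) = 0.9835.

0.9835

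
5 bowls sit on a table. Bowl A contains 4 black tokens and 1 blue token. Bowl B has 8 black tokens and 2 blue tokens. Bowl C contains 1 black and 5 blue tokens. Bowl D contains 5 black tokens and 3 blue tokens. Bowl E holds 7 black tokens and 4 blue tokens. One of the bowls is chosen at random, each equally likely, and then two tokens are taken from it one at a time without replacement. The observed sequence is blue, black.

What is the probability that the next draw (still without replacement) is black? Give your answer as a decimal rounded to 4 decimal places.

0.6597

For each hypothesis, P(data | H) works out to: P(data | bowl A) = (1/5)(4/4) = 0.2; P(data | bowl B) = (2/10)(8/9) = 0.17778; P(data | bowl C) = (5/6)(1/5) = 0.16667; P(data | bowl D) = (3/8)(5/7) = 0.26786; P(data | bowl E) = (4/11)(7/10) = 0.25455.
Weighting by the prior gives 1/5 · 0.2 = 0.04, 1/5 · 0.17778 = 0.035556, 1/5 · 0.16667 = 0.033333, 1/5 · 0.26786 = 0.053571, 1/5 · 0.25455 = 0.050909; with total 0.21337.
The posterior is then P(bowl A | data) = 0.18747, P(bowl B | data) = 0.16664, P(bowl C | data) = 0.15622, P(bowl D | data) = 0.25107, P(bowl E | data) = 0.2386.
The predictive probability is P(black next | data) = (1)(0.18747) + (7/8)(0.16664) + (0)(0.15622) + (2/3)(0.25107) + (2/3)(0.2386) = 0.65972.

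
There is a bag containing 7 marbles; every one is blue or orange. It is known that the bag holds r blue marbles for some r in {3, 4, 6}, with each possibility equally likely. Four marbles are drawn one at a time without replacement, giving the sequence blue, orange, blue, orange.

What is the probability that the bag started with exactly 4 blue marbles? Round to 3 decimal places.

The likelihood of the observed sequence under each hypothesis: P(data | r = 3) = (3/7)(4/6)(2/5)(3/4) = 3/35; P(data | r = 4) = (4/7)(3/6)(3/5)(2/4) = 3/35; P(data | r = 6) = (6/7)(1/6)(5/5)(0/4) = 0.
The prior-weighted likelihoods are 1/3 · 3/35 = 1/35, 1/3 · 3/35 = 1/35, 1/3 · 0 = 0; summing to 2/35.
Therefore the posterior P(r = 4 | data) = (1/35) / (2/35) = 1/2.

0.500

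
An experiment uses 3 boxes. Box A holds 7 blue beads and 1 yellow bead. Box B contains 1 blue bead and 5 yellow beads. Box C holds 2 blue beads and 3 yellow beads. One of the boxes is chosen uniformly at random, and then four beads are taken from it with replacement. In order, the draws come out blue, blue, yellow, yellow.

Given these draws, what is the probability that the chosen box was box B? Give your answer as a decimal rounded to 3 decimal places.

Under each hypothesis, the probability of the observed sequence is: P(data | box A) = (7/8)(7/8)(1/8)(1/8) = 0.011963; P(data | box B) = (1/6)(1/6)(5/6)(5/6) = 0.01929; P(data | box C) = (2/5)(2/5)(3/5)(3/5) = 0.0576.
Weighting by the prior gives 1/3 · 0.011963 = 0.0039876, 1/3 · 0.01929 = 0.00643, 1/3 · 0.0576 = 0.0192; these sum to 0.029618.
So P(box B | data) = (0.00643) / (0.029618) = 0.2171.

0.217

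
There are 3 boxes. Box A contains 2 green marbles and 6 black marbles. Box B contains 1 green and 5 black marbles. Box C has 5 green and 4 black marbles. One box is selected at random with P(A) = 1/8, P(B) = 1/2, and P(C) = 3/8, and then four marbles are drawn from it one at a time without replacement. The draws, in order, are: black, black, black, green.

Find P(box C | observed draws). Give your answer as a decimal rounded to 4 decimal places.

0.1282

The likelihood of the observed sequence under each hypothesis: P(data | box A) = (6/8)(5/7)(4/6)(2/5) = 1/7; P(data | box B) = (5/6)(4/5)(3/4)(1/3) = 1/6; P(data | box C) = (4/9)(3/8)(2/7)(5/6) = 5/126.
Weighting by the prior gives 1/8 · 1/7 = 1/56, 1/2 · 1/6 = 1/12, 3/8 · 5/126 = 5/336; summing to 13/112.
By Bayes' rule, P(box C | data) = (5/336) / (13/112) = 5/39.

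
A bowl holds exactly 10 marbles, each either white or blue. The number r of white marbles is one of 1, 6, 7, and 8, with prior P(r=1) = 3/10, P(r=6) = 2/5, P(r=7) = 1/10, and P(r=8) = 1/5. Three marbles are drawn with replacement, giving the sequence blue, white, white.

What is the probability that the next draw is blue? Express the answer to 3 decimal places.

0.348

For each hypothesis, P(data | H) works out to: P(data | r = 1) = (9/10)(1/10)(1/10) = 0.009; P(data | r = 6) = (4/10)(6/10)(6/10) = 0.144; P(data | r = 7) = (3/10)(7/10)(7/10) = 0.147; P(data | r = 8) = (2/10)(8/10)(8/10) = 0.128.
Weighting by the prior gives 3/10 · 0.009 = 0.0027, 2/5 · 0.144 = 0.0576, 1/10 · 0.147 = 0.0147, 1/5 · 0.128 = 0.0256; these sum to 0.1006.
Normalising, the posterior is P(r = 1 | data) = 0.026839, P(r = 6 | data) = 0.57256, P(r = 7 | data) = 0.14612, P(r = 8 | data) = 0.25447.
The predictive probability is P(blue next | data) = (9/10)(0.026839) + (2/5)(0.57256) + (3/10)(0.14612) + (1/5)(0.25447) = 0.34791.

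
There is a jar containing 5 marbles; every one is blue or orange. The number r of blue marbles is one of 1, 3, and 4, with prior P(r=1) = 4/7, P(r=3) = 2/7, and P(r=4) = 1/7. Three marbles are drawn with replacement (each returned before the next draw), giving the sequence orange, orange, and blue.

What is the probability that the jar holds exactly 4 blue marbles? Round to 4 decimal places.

0.0435

Under each hypothesis, the probability of the observed sequence is: P(data | r = 1) = (4/5)(4/5)(1/5) = 16/125; P(data | r = 3) = (2/5)(2/5)(3/5) = 12/125; P(data | r = 4) = (1/5)(1/5)(4/5) = 4/125.
Weighting by the prior gives 4/7 · 16/125 = 64/875, 2/7 · 12/125 = 24/875, 1/7 · 4/125 = 4/875; these sum to 92/875.
Hence P(r = 4 | data) = (4/875) / (92/875) = 1/23.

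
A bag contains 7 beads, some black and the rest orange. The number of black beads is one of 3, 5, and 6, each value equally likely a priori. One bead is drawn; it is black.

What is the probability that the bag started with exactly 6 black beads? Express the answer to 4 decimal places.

For each hypothesis, P(data | H) works out to: P(data | r = 3) = (3/7) = 3/7; P(data | r = 5) = (5/7) = 5/7; P(data | r = 6) = (6/7) = 6/7.
The prior-weighted likelihoods are 1/3 · 3/7 = 1/7, 1/3 · 5/7 = 5/21, 1/3 · 6/7 = 2/7; these sum to 2/3.
So P(r = 6 | data) = (2/7) / (2/3) = 3/7.

0.4286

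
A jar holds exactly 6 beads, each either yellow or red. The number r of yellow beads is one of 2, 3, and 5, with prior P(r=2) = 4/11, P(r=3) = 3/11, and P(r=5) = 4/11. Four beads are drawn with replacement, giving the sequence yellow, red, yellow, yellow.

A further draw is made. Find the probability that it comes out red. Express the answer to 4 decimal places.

0.3331

For each hypothesis, P(data | H) works out to: P(data | r = 2) = (2/6)(4/6)(2/6)(2/6) = 0.024691; P(data | r = 3) = (3/6)(3/6)(3/6)(3/6) = 0.0625; P(data | r = 5) = (5/6)(1/6)(5/6)(5/6) = 0.096451.
The prior-weighted likelihoods are 4/11 · 0.024691 = 0.0089787, 3/11 · 0.0625 = 0.017045, 4/11 · 0.096451 = 0.035073; with total 0.061097.
The posterior is then P(r = 2 | data) = 0.14696, P(r = 3 | data) = 0.27899, P(r = 5 | data) = 0.57405.
The predictive probability is P(red next | data) = (2/3)(0.14696) + (1/2)(0.27899) + (1/6)(0.57405) = 0.33314.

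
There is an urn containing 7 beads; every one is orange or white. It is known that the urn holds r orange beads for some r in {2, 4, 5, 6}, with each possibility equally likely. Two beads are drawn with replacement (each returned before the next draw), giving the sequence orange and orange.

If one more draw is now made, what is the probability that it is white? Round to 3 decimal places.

Under each hypothesis, the probability of the observed sequence is: P(data | r = 2) = (2/7)(2/7) = 4/49; P(data | r = 4) = (4/7)(4/7) = 16/49; P(data | r = 5) = (5/7)(5/7) = 25/49; P(data | r = 6) = (6/7)(6/7) = 36/49.
The prior-weighted likelihoods are 1/4 · 4/49 = 1/49, 1/4 · 16/49 = 4/49, 1/4 · 25/49 = 25/196, 1/4 · 36/49 = 9/49; summing to 81/196.
The posterior is then P(r = 2 | data) = 4/81, P(r = 4 | data) = 16/81, P(r = 5 | data) = 25/81, P(r = 6 | data) = 4/9.
Averaging over the posterior, P(white next | data) = (5/7)(4/81) + (3/7)(16/81) + (2/7)(25/81) + (1/7)(4/9) = 22/81.

0.272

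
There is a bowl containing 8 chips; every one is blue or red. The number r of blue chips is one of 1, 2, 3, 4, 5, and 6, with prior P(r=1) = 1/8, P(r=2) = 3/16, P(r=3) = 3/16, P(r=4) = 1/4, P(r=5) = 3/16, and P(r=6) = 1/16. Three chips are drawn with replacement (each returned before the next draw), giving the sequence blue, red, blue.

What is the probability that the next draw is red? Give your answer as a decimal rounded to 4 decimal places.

0.4922

The likelihood of the observed sequence under each hypothesis: P(data | r = 1) = (1/8)(7/8)(1/8) = 0.013672; P(data | r = 2) = (2/8)(6/8)(2/8) = 0.046875; P(data | r = 3) = (3/8)(5/8)(3/8) = 0.087891; P(data | r = 4) = (4/8)(4/8)(4/8) = 0.125; P(data | r = 5) = (5/8)(3/8)(5/8) = 0.14648; P(data | r = 6) = (6/8)(2/8)(6/8) = 0.14062.
Weighting by the prior gives 1/8 · 0.013672 = 0.001709, 3/16 · 0.046875 = 0.0087891, 3/16 · 0.087891 = 0.016479, 1/4 · 0.125 = 0.03125, 3/16 · 0.14648 = 0.027466, 1/16 · 0.14062 = 0.0087891; these sum to 0.094482.
Normalising, the posterior is P(r = 1 | data) = 0.018088, P(r = 2 | data) = 0.093023, P(r = 3 | data) = 0.17442, P(r = 4 | data) = 0.33075, P(r = 5 | data) = 0.2907, P(r = 6 | data) = 0.093023.
So P(red next | data) = Σ P(red next | H) P(H | data) = (7/8)(0.018088) + (3/4)(0.093023) + (5/8)(0.17442) + (1/2)(0.33075) + (3/8)(0.2907) + (1/4)(0.093023) = 0.49225.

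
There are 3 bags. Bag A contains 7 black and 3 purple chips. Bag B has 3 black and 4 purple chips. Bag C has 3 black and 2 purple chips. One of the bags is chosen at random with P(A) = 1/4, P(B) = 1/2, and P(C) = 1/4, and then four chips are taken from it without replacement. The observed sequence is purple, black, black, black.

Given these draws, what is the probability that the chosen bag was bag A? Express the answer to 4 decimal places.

For each hypothesis, P(data | H) works out to: P(data | bag A) = (3/10)(7/9)(6/8)(5/7) = 0.125; P(data | bag B) = (4/7)(3/6)(2/5)(1/4) = 0.028571; P(data | bag C) = (2/5)(3/4)(2/3)(1/2) = 0.1.
Weighting by the prior gives 1/4 · 0.125 = 0.03125, 1/2 · 0.028571 = 0.014286, 1/4 · 0.1 = 0.025; these sum to 0.070536.
Hence P(bag A | data) = (0.03125) / (0.070536) = 0.44304.

0.4430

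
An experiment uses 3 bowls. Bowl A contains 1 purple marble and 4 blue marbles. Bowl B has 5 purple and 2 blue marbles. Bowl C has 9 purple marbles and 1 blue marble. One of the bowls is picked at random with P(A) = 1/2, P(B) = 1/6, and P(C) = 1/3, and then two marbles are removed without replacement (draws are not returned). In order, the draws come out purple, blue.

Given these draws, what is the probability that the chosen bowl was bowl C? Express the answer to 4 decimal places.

For each hypothesis, P(data | H) works out to: P(data | bowl A) = (1/5)(4/4) = 1/5; P(data | bowl B) = (5/7)(2/6) = 5/21; P(data | bowl C) = (9/10)(1/9) = 1/10.
Weighting by the prior gives 1/2 · 1/5 = 1/10, 1/6 · 5/21 = 5/126, 1/3 · 1/10 = 1/30; these sum to 109/630.
By Bayes' rule, P(bowl C | data) = (1/30) / (109/630) = 21/109.

0.1927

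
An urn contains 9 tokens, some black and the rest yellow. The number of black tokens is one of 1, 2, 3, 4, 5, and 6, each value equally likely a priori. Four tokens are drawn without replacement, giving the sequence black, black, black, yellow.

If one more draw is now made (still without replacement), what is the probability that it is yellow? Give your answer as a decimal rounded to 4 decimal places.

0.5556

The likelihood of the observed sequence under each hypothesis: P(data | r = 1) = (1/9)(0/8) = 0; P(data | r = 2) = (2/9)(1/8)(0/7) = 0; P(data | r = 3) = (3/9)(2/8)(1/7)(6/6) = 1/84; P(data | r = 4) = (4/9)(3/8)(2/7)(5/6) = 5/126; P(data | r = 5) = (5/9)(4/8)(3/7)(4/6) = 5/63; P(data | r = 6) = (6/9)(5/8)(4/7)(3/6) = 5/42.
Weighting by the prior gives 1/6 · 0 = 0, 1/6 · 0 = 0, 1/6 · 1/84 = 1/504, 1/6 · 5/126 = 5/756, 1/6 · 5/63 = 5/378, 1/6 · 5/42 = 5/252; with total 1/24.
Dividing through by the total gives posterior P(r = 1 | data) = 0, P(r = 2 | data) = 0, P(r = 3 | data) = 1/21, P(r = 4 | data) = 10/63, P(r = 5 | data) = 20/63, P(r = 6 | data) = 10/21.
So P(yellow next | data) = Σ P(yellow next | H) P(H | data) = (1)(1/21) + (4/5)(10/63) + (3/5)(20/63) + (2/5)(10/21) = 5/9.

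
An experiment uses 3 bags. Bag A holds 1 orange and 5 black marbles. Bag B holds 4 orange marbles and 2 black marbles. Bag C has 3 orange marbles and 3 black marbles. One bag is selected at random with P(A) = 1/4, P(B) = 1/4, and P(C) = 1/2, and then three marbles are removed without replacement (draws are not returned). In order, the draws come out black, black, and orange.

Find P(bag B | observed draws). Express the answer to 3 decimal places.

The likelihood of the observed sequence under each hypothesis: P(data | bag A) = (5/6)(4/5)(1/4) = 1/6; P(data | bag B) = (2/6)(1/5)(4/4) = 1/15; P(data | bag C) = (3/6)(2/5)(3/4) = 3/20.
Multiplying each by its prior: 1/4 · 1/6 = 1/24, 1/4 · 1/15 = 1/60, 1/2 · 3/20 = 3/40; these sum to 2/15.
Hence P(bag B | data) = (1/60) / (2/15) = 1/8.

0.125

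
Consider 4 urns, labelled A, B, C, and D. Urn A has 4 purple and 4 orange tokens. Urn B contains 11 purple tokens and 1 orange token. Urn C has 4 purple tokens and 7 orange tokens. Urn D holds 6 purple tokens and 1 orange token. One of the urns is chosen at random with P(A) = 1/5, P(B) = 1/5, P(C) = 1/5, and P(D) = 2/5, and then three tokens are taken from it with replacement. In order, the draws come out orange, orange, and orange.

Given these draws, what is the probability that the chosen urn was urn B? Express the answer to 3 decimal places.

For each hypothesis, P(data | H) works out to: P(data | urn A) = (4/8)(4/8)(4/8) = 0.125; P(data | urn B) = (1/12)(1/12)(1/12) = 0.0005787; P(data | urn C) = (7/11)(7/11)(7/11) = 0.2577; P(data | urn D) = (1/7)(1/7)(1/7) = 0.0029155.
Multiplying each by its prior: 1/5 · 0.125 = 0.025, 1/5 · 0.0005787 = 0.00011574, 1/5 · 0.2577 = 0.05154, 2/5 · 0.0029155 = 0.0011662; summing to 0.077822.
Therefore the posterior P(urn B | data) = (0.00011574) / (0.077822) = 0.0014872.

0.001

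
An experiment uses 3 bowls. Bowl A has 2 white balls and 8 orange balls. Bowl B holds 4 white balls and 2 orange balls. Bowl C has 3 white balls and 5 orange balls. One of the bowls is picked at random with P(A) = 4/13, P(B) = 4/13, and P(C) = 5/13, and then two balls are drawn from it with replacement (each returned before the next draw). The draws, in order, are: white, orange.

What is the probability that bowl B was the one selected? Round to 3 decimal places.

0.329

The likelihood of the observed sequence under each hypothesis: P(data | bowl A) = (2/10)(8/10) = 0.16; P(data | bowl B) = (4/6)(2/6) = 0.22222; P(data | bowl C) = (3/8)(5/8) = 0.23438.
Weighting by the prior gives 4/13 · 0.16 = 0.049231, 4/13 · 0.22222 = 0.068376, 5/13 · 0.23438 = 0.090144; with total 0.20775.
Therefore the posterior P(bowl B | data) = (0.068376) / (0.20775) = 0.32912.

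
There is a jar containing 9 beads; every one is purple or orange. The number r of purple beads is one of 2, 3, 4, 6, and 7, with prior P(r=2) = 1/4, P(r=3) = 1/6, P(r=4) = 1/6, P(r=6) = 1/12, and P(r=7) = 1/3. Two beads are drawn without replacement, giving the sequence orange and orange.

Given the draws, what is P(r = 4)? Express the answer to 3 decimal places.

0.167

Compute the likelihood of the observed sequence for each case: P(data | r = 2) = (7/9)(6/8) = 7/12; P(data | r = 3) = (6/9)(5/8) = 5/12; P(data | r = 4) = (5/9)(4/8) = 5/18; P(data | r = 6) = (3/9)(2/8) = 1/12; P(data | r = 7) = (2/9)(1/8) = 1/36.
The prior-weighted likelihoods are 1/4 · 7/12 = 7/48, 1/6 · 5/12 = 5/72, 1/6 · 5/18 = 5/108, 1/12 · 1/12 = 1/144, 1/3 · 1/36 = 1/108; summing to 5/18.
By Bayes' rule, P(r = 4 | data) = (5/108) / (5/18) = 1/6.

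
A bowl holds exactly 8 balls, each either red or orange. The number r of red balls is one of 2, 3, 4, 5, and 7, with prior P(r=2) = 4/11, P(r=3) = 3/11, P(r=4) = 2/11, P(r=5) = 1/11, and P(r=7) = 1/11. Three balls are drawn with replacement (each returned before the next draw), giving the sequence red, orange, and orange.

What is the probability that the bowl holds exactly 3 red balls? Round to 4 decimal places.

0.3247

Under each hypothesis, the probability of the observed sequence is: P(data | r = 2) = (2/8)(6/8)(6/8) = 0.14062; P(data | r = 3) = (3/8)(5/8)(5/8) = 0.14648; P(data | r = 4) = (4/8)(4/8)(4/8) = 0.125; P(data | r = 5) = (5/8)(3/8)(3/8) = 0.087891; P(data | r = 7) = (7/8)(1/8)(1/8) = 0.013672.
Multiplying each by its prior: 4/11 · 0.14062 = 0.051136, 3/11 · 0.14648 = 0.03995, 2/11 · 0.125 = 0.022727, 1/11 · 0.087891 = 0.0079901, 1/11 · 0.013672 = 0.0012429; summing to 0.12305.
Therefore the posterior P(r = 3 | data) = (0.03995) / (0.12305) = 0.32468.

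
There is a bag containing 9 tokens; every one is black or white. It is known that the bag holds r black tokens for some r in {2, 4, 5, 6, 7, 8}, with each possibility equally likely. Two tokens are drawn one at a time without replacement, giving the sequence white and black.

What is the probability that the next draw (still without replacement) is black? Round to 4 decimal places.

For each hypothesis, P(data | H) works out to: P(data | r = 2) = (7/9)(2/8) = 7/36; P(data | r = 4) = (5/9)(4/8) = 5/18; P(data | r = 5) = (4/9)(5/8) = 5/18; P(data | r = 6) = (3/9)(6/8) = 1/4; P(data | r = 7) = (2/9)(7/8) = 7/36; P(data | r = 8) = (1/9)(8/8) = 1/9.
The prior-weighted likelihoods are 1/6 · 7/36 = 7/216, 1/6 · 5/18 = 5/108, 1/6 · 5/18 = 5/108, 1/6 · 1/4 = 1/24, 1/6 · 7/36 = 7/216, 1/6 · 1/9 = 1/54; summing to 47/216.
The posterior is then P(r = 2 | data) = 7/47, P(r = 4 | data) = 10/47, P(r = 5 | data) = 10/47, P(r = 6 | data) = 9/47, P(r = 7 | data) = 7/47, P(r = 8 | data) = 4/47.
Averaging over the posterior, P(black next | data) = (1/7)(7/47) + (3/7)(10/47) + (4/7)(10/47) + (5/7)(9/47) + (6/7)(7/47) + (1)(4/47) = 192/329.

0.5836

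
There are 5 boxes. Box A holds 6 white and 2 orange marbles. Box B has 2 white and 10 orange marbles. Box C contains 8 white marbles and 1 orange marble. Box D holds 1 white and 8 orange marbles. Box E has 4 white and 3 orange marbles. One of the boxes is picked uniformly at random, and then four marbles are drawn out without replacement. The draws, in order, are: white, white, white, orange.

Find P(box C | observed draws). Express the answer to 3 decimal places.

0.327

Compute the likelihood of the observed sequence for each case: P(data | box A) = (6/8)(5/7)(4/6)(2/5) = 0.14286; P(data | box B) = (2/12)(1/11)(0/10) = 0; P(data | box C) = (8/9)(7/8)(6/7)(1/6) = 0.11111; P(data | box D) = (1/9)(0/8) = 0; P(data | box E) = (4/7)(3/6)(2/5)(3/4) = 0.085714.
Multiplying each by its prior: 1/5 · 0.14286 = 0.028571, 1/5 · 0 = 0, 1/5 · 0.11111 = 0.022222, 1/5 · 0 = 0, 1/5 · 0.085714 = 0.017143; summing to 0.067937.
By Bayes' rule, P(box C | data) = (0.022222) / (0.067937) = 0.3271.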